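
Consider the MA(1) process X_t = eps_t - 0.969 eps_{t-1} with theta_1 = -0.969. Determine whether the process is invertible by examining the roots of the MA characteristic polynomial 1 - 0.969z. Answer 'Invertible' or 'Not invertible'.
\text{Invertible}

The MA(q) characteristic polynomial is P(z) = 1 - 0.969z.
Invertibility requires all roots to lie outside the unit circle, i.e. |z| > 1 for every root.
This is linear in z: 1 + (-0.969) z = 0  =>  z = -1/(-0.969) = 1.031992,  |z| = 1.031992.
Moduli of all roots: 1.0320.
All moduli strictly greater than 1? Yes.
Verdict: Invertible.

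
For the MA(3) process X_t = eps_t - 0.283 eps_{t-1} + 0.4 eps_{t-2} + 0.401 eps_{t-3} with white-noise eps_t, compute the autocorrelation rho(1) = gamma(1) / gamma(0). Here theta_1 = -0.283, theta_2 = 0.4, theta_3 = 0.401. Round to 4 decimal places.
\rho(1) = -0.1683

For an MA(q) process with theta_0 = 1, the autocovariance is
  gamma(k) = sigma^2 * sum_{i=0..q-k} theta_i * theta_{i+k},
and rho(k) = gamma(k) / gamma(0). Sigma^2 cancels.
  numerator   = (1)*(-0.283) + (-0.283)*(0.4) + (0.4)*(0.401) = -0.2358.
  denominator = (1)^2 + (-0.283)^2 + (0.4)^2 + (0.401)^2 = 1.40089.
  rho(1) = -0.2358 / 1.40089 = -0.1683.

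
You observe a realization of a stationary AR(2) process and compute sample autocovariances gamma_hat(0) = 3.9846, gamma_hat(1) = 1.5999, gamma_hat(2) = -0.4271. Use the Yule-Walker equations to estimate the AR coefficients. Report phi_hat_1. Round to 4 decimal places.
\hat\phi_{1} = 0.5300

The Yule-Walker equations for an AR(p) process read, in matrix form,
  Gamma_p phi = r_p,   with   (Gamma_p)_{ij} = gamma(|i - j|),
                       (r_p)_i = gamma(i),   i,j = 1..p.
Substitute the sample gammas (Toeplitz matrix and right-hand side of size 2):
  Gamma_p = [[3.9846, 1.5999], [1.5999, 3.9846]]
  r_p     = [1.5999, -0.4271]
Written out:
  3.9846 phi_1 + 1.5999 phi_2 = 1.5999
  1.5999 phi_1 + 3.9846 phi_2 = -0.4271
Solve by Cramer's rule:
  det = gamma(0)^2 - gamma(1)^2 = (3.9846)^2 - (1.5999)^2 = 15.87703716 - 2.55968001 = 13.31735715
  phi_hat_1 = [gamma(1) gamma(0) - gamma(1) gamma(2)] / det = [(1.5999)(3.9846) - (1.5999)(-0.4271)] / 13.31735715 = 7.05827883 / 13.31735715 = 0.53
  phi_hat_2 = [gamma(0) gamma(2) - gamma(1)^2] / det = [(3.9846)(-0.4271) - (1.5999)^2] / 13.31735715 = -4.26150267 / 13.31735715 = -0.32
So phi_hat = [0.5300, -0.3200].
Therefore phi_hat_1 = 0.5300.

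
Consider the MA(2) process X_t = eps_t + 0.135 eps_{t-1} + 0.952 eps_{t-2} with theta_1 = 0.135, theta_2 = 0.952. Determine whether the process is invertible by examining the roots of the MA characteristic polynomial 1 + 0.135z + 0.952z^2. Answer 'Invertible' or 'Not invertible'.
\text{Invertible}

The MA(q) characteristic polynomial is P(z) = 1 + 0.135z + 0.952z^2.
Invertibility requires all roots to lie outside the unit circle, i.e. |z| > 1 for every root.
Set 1 + (0.135) z + (0.952) z^2 = 0, i.e. a z^2 + b z + c = 0 with a = 0.952, b = 0.135, c = 1.
Discriminant D = b^2 - 4ac = (0.135)^2 - 4*(0.952)*1 = 0.018225 - (3.808) = -3.789775.
D < 0, so the roots are the complex-conjugate pair z = (-b +/- i sqrt(-D)) / (2a) = -0.0709 +/- 1.0224i.
For a conjugate pair |z|^2 = z * conj(z) = (product of roots) = c/a = 1/(0.952) = 1.05042, so |z| = sqrt(1.05042) = 1.0249 for both roots.
Moduli of all roots: 1.0249, 1.0249.
All moduli strictly greater than 1? Yes.
Verdict: Invertible.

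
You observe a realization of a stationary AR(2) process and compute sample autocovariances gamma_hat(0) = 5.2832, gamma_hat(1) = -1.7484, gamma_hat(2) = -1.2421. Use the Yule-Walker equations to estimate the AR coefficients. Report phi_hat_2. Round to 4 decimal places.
\hat\phi_{2} = -0.3870

The Yule-Walker equations for an AR(p) process read, in matrix form,
  Gamma_p phi = r_p,   with   (Gamma_p)_{ij} = gamma(|i - j|),
                       (r_p)_i = gamma(i),   i,j = 1..p.
Substitute the sample gammas (Toeplitz matrix and right-hand side of size 2):
  Gamma_p = [[5.2832, -1.7484], [-1.7484, 5.2832]]
  r_p     = [-1.7484, -1.2421]
Written out:
  5.2832 phi_1 - 1.7484 phi_2 = -1.7484
  -1.7484 phi_1 + 5.2832 phi_2 = -1.2421
Solve by Cramer's rule:
  det = gamma(0)^2 - gamma(1)^2 = (5.2832)^2 - (-1.7484)^2 = 27.91220224 - 3.05690256 = 24.85529968
  phi_hat_1 = [gamma(1) gamma(0) - gamma(1) gamma(2)] / det = [(-1.7484)(5.2832) - (-1.7484)(-1.2421)] / 24.85529968 = -11.40883452 / 24.85529968 = -0.459
  phi_hat_2 = [gamma(0) gamma(2) - gamma(1)^2] / det = [(5.2832)(-1.2421) - (-1.7484)^2] / 24.85529968 = -9.61916528 / 24.85529968 = -0.387
So phi_hat = [-0.4590, -0.3870].
Therefore phi_hat_2 = -0.3870.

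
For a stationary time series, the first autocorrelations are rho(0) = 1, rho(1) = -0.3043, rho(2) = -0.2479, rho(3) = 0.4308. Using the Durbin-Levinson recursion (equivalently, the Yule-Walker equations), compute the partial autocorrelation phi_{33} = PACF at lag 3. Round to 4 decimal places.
\phi_{33} = 0.2730

The PACF at lag k is phi_{kk}, the last component of the solution
to the Yule-Walker system G_k phi = r_k where
  (G_k)_{ij} = rho(|i - j|), (r_k)_i = rho(i), i,j = 1..k.
Equivalently, Durbin-Levinson gives phi_{kk} iteratively:
  phi_{11} = rho(1)
  phi_{kk} = [rho(k) - sum_{j=1..k-1} phi_{k-1,j} rho(k-j)]
            / [1 - sum_{j=1..k-1} phi_{k-1,j} rho(j)],
  phi_{k,j} = phi_{k-1,j} - phi_{kk} phi_{k-1,k-j},  j = 1..k-1.
Step k = 1:
  phi_11 = rho(1) = -0.3043.
Step k = 2:
  phi_22 = [rho(2) - phi_11 rho(1)] / [1 - phi_11 rho(1)] = [-0.2479 - (-0.3043)(-0.3043)] / [1 - (-0.3043)(-0.3043)]
         = -0.34049849 / 0.90740151 = -0.375246.
  Update: phi_21 = phi_11 - phi_22 phi_11 = -0.3043 - (-0.375246)(-0.3043) = -0.418487.
Step k = 3:
  phi_33 = [rho(3) - phi_21 rho(2) - phi_22 rho(1)] / [1 - phi_21 rho(1) - phi_22 rho(2)]
    numerator   = 0.4308 - (-0.418487)(-0.2479) - (-0.375246)(-0.3043) = 0.21286975
    denominator = 1 - (-0.418487)(-0.3043) - (-0.375246)(-0.2479) = 0.77963093
  phi_33 = 0.21286975 / 0.77963093 = 0.273.
Therefore phi_{33} = 0.2730.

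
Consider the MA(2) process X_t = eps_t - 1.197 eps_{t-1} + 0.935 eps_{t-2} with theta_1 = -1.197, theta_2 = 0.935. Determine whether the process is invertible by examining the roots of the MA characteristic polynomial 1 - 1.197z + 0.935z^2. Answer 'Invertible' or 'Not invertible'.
\text{Invertible}

The MA(q) characteristic polynomial is P(z) = 1 - 1.197z + 0.935z^2.
Invertibility requires all roots to lie outside the unit circle, i.e. |z| > 1 for every root.
Set 1 + (-1.197) z + (0.935) z^2 = 0, i.e. a z^2 + b z + c = 0 with a = 0.935, b = -1.197, c = 1.
Discriminant D = b^2 - 4ac = (-1.197)^2 - 4*(0.935)*1 = 1.432809 - (3.74) = -2.307191.
D < 0, so the roots are the complex-conjugate pair z = (-b +/- i sqrt(-D)) / (2a) = 0.6401 +/- 0.8123i.
For a conjugate pair |z|^2 = z * conj(z) = (product of roots) = c/a = 1/(0.935) = 1.069519, so |z| = sqrt(1.069519) = 1.0342 for both roots.
Moduli of all roots: 1.0342, 1.0342.
All moduli strictly greater than 1? Yes.
Verdict: Invertible.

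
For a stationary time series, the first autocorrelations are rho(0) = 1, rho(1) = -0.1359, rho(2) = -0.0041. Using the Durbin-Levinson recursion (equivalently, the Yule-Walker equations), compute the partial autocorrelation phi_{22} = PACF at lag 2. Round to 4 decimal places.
\phi_{22} = -0.0230

The PACF at lag k is phi_{kk}, the last component of the solution
to the Yule-Walker system G_k phi = r_k where
  (G_k)_{ij} = rho(|i - j|), (r_k)_i = rho(i), i,j = 1..k.
Equivalently, Durbin-Levinson gives phi_{kk} iteratively:
  phi_{11} = rho(1)
  phi_{kk} = [rho(k) - sum_{j=1..k-1} phi_{k-1,j} rho(k-j)]
            / [1 - sum_{j=1..k-1} phi_{k-1,j} rho(j)],
  phi_{k,j} = phi_{k-1,j} - phi_{kk} phi_{k-1,k-j},  j = 1..k-1.
Step k = 1:
  phi_11 = rho(1) = -0.1359.
Step k = 2:
  phi_22 = [rho(2) - phi_11 rho(1)] / [1 - phi_11 rho(1)] = [-0.0041 - (-0.1359)(-0.1359)] / [1 - (-0.1359)(-0.1359)]
         = -0.02256881 / 0.98153119 = -0.023.
Therefore phi_{22} = -0.0230.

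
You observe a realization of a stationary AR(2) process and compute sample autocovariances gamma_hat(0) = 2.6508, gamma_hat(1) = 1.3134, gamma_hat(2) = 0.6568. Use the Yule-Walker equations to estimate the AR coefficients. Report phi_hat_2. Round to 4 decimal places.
\hat\phi_{2} = 0.0030

The Yule-Walker equations for an AR(p) process read, in matrix form,
  Gamma_p phi = r_p,   with   (Gamma_p)_{ij} = gamma(|i - j|),
                       (r_p)_i = gamma(i),   i,j = 1..p.
Substitute the sample gammas (Toeplitz matrix and right-hand side of size 2):
  Gamma_p = [[2.6508, 1.3134], [1.3134, 2.6508]]
  r_p     = [1.3134, 0.6568]
Written out:
  2.6508 phi_1 + 1.3134 phi_2 = 1.3134
  1.3134 phi_1 + 2.6508 phi_2 = 0.6568
Solve by Cramer's rule:
  det = gamma(0)^2 - gamma(1)^2 = (2.6508)^2 - (1.3134)^2 = 7.02674064 - 1.72501956 = 5.30172108
  phi_hat_1 = [gamma(1) gamma(0) - gamma(1) gamma(2)] / det = [(1.3134)(2.6508) - (1.3134)(0.6568)] / 5.30172108 = 2.6189196 / 5.30172108 = 0.494
  phi_hat_2 = [gamma(0) gamma(2) - gamma(1)^2] / det = [(2.6508)(0.6568) - (1.3134)^2] / 5.30172108 = 0.01602588 / 5.30172108 = 0.003
So phi_hat = [0.4940, 0.0030].
Therefore phi_hat_2 = 0.0030.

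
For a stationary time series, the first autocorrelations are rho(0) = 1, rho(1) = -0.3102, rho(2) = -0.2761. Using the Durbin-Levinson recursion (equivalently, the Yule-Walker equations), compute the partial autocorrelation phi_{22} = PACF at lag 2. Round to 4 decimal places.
\phi_{22} = -0.4120

The PACF at lag k is phi_{kk}, the last component of the solution
to the Yule-Walker system G_k phi = r_k where
  (G_k)_{ij} = rho(|i - j|), (r_k)_i = rho(i), i,j = 1..k.
Equivalently, Durbin-Levinson gives phi_{kk} iteratively:
  phi_{11} = rho(1)
  phi_{kk} = [rho(k) - sum_{j=1..k-1} phi_{k-1,j} rho(k-j)]
            / [1 - sum_{j=1..k-1} phi_{k-1,j} rho(j)],
  phi_{k,j} = phi_{k-1,j} - phi_{kk} phi_{k-1,k-j},  j = 1..k-1.
Step k = 1:
  phi_11 = rho(1) = -0.3102.
Step k = 2:
  phi_22 = [rho(2) - phi_11 rho(1)] / [1 - phi_11 rho(1)] = [-0.2761 - (-0.3102)(-0.3102)] / [1 - (-0.3102)(-0.3102)]
         = -0.37232404 / 0.90377596 = -0.412.
Therefore phi_{22} = -0.4120.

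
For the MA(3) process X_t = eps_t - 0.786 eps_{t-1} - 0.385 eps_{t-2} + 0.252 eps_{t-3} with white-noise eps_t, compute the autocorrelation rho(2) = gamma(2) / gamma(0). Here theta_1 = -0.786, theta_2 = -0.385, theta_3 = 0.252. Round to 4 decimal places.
\rho(2) = -0.3187

For an MA(q) process with theta_0 = 1, the autocovariance is
  gamma(k) = sigma^2 * sum_{i=0..q-k} theta_i * theta_{i+k},
and rho(k) = gamma(k) / gamma(0). Sigma^2 cancels.
  numerator   = (1)*(-0.385) + (-0.786)*(0.252) = -0.583072.
  denominator = (1)^2 + (-0.786)^2 + (-0.385)^2 + (0.252)^2 = 1.829525.
  rho(2) = -0.583072 / 1.829525 = -0.3187.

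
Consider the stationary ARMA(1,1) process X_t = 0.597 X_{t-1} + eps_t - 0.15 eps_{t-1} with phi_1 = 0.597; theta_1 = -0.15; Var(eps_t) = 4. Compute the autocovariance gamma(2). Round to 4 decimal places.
\gamma(2) = 1.5100

Multiply the model equation by X_{t-k} and take expectations. With theta_0 = psi_0 = 1 and psi_j the MA(infinity) weights, this gives
  gamma(k) - sum_i phi_i gamma(k-i) = c_k,
  c_k = sigma^2 * sum_{j=k..q} theta_j psi_{j-k}   (c_k = 0 for k > q),
using gamma(-m) = gamma(m).
psi-weights needed (psi_j = theta_j + sum_i phi_i psi_{j-i}):
  psi_1 = theta_1 + phi_1 = -0.15 + (0.597) = 0.447
Right-hand sides:
  c_0 = sigma^2 (1 + theta_1 psi_1) = 4 * (1 + (-0.15)(0.447)) = 4 * 0.93295 = 3.7318
  c_1 = sigma^2 theta_1 = 4 * (-0.15) = -0.6
  c_2 = 0
Equations for k = 0 and k = 1 (AR order 1):
  gamma(0) = phi_1 gamma(1) + c_0
  gamma(1) = phi_1 gamma(0) + c_1
Substituting the second into the first: gamma(0) (1 - phi_1^2) = c_0 + phi_1 c_1, so
  gamma(0) = (c_0 + phi_1 c_1) / (1 - phi_1^2) = (3.7318 + (0.597)(-0.6)) / (1 - (0.597)^2) = 3.3736 / 0.643591 = 5.241838.
  gamma(1) = phi_1 gamma(0) + c_1 = (0.597)(5.241838) + (-0.6) = 2.529378.
For k = 2 (> q): gamma(2) = phi_1 gamma(1) = (0.597)(2.529378) = 1.510038.
Therefore gamma(2) = 1.5100 (to 4 decimal places).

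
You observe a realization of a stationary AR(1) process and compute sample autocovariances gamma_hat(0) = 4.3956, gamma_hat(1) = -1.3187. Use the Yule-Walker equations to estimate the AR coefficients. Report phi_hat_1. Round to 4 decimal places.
\hat\phi_{1} = -0.3000

The Yule-Walker equations for an AR(p) process read, in matrix form,
  Gamma_p phi = r_p,   with   (Gamma_p)_{ij} = gamma(|i - j|),
                       (r_p)_i = gamma(i),   i,j = 1..p.
Substitute the sample gammas (Toeplitz matrix and right-hand side of size 1):
  Gamma_p = [[4.3956]]
  r_p     = [-1.3187]
With p = 1 this is the single equation gamma(0) phi_1 = gamma(1):
  phi_hat_1 = gamma(1) / gamma(0) = -1.3187 / 4.3956 = -0.3000.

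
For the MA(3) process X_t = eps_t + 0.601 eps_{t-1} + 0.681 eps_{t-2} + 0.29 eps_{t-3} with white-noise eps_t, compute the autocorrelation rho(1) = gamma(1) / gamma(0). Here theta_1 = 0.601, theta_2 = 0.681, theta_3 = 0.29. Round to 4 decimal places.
\rho(1) = 0.6327

For an MA(q) process with theta_0 = 1, the autocovariance is
  gamma(k) = sigma^2 * sum_{i=0..q-k} theta_i * theta_{i+k},
and rho(k) = gamma(k) / gamma(0). Sigma^2 cancels.
  numerator   = (1)*(0.601) + (0.601)*(0.681) + (0.681)*(0.29) = 1.207771.
  denominator = (1)^2 + (0.601)^2 + (0.681)^2 + (0.29)^2 = 1.909062.
  rho(1) = 1.207771 / 1.909062 = 0.6327.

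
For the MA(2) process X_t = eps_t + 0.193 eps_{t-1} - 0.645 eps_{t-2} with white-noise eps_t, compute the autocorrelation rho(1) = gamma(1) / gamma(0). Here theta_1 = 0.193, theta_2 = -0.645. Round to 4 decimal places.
\rho(1) = 0.0471

For an MA(q) process with theta_0 = 1, the autocovariance is
  gamma(k) = sigma^2 * sum_{i=0..q-k} theta_i * theta_{i+k},
and rho(k) = gamma(k) / gamma(0). Sigma^2 cancels.
  numerator   = (1)*(0.193) + (0.193)*(-0.645) = 0.068515.
  denominator = (1)^2 + (0.193)^2 + (-0.645)^2 = 1.453274.
  rho(1) = 0.068515 / 1.453274 = 0.0471.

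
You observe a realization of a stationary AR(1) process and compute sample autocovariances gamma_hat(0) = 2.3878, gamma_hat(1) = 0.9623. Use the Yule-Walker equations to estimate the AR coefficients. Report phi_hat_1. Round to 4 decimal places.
\hat\phi_{1} = 0.4030

The Yule-Walker equations for an AR(p) process read, in matrix form,
  Gamma_p phi = r_p,   with   (Gamma_p)_{ij} = gamma(|i - j|),
                       (r_p)_i = gamma(i),   i,j = 1..p.
Substitute the sample gammas (Toeplitz matrix and right-hand side of size 1):
  Gamma_p = [[2.3878]]
  r_p     = [0.9623]
With p = 1 this is the single equation gamma(0) phi_1 = gamma(1):
  phi_hat_1 = gamma(1) / gamma(0) = 0.9623 / 2.3878 = 0.4030.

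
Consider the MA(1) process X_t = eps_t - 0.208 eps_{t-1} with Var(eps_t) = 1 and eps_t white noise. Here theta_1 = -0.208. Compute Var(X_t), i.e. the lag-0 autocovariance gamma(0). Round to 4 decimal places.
\gamma(0) = 1.0433

For an MA(q) process X_t = eps_t + sum_i theta_i eps_{t-i} with
Var(eps_t) = sigma^2, the variance is
  gamma(0) = sigma^2 * (1 + sum_i theta_i^2).
  sum_i theta_i^2 = (-0.208)^2 = 0.043264.
  gamma(0) = 1 * (1 + 0.043264) = 1 * 1.043264 = 1.043264, which rounds to 1.0433.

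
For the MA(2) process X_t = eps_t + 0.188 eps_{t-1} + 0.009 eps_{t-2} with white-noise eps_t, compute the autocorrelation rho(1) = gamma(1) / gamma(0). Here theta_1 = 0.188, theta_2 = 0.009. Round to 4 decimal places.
\rho(1) = 0.1832

For an MA(q) process with theta_0 = 1, the autocovariance is
  gamma(k) = sigma^2 * sum_{i=0..q-k} theta_i * theta_{i+k},
and rho(k) = gamma(k) / gamma(0). Sigma^2 cancels.
  numerator   = (1)*(0.188) + (0.188)*(0.009) = 0.189692.
  denominator = (1)^2 + (0.188)^2 + (0.009)^2 = 1.035425.
  rho(1) = 0.189692 / 1.035425 = 0.1832.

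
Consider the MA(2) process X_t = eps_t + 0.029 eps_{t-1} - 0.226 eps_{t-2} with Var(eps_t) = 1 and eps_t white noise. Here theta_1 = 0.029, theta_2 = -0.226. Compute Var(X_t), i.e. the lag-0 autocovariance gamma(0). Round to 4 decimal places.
\gamma(0) = 1.0519

For an MA(q) process X_t = eps_t + sum_i theta_i eps_{t-i} with
Var(eps_t) = sigma^2, the variance is
  gamma(0) = sigma^2 * (1 + sum_i theta_i^2).
  sum_i theta_i^2 = (0.029)^2 + (-0.226)^2 = 0.000841 + 0.051076 = 0.051917.
  gamma(0) = 1 * (1 + 0.051917) = 1 * 1.051917 = 1.051917, which rounds to 1.0519.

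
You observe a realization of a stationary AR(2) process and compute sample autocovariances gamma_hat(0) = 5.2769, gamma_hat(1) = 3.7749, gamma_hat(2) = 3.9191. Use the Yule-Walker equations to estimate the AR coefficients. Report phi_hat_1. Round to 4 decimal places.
\hat\phi_{1} = 0.3770

The Yule-Walker equations for an AR(p) process read, in matrix form,
  Gamma_p phi = r_p,   with   (Gamma_p)_{ij} = gamma(|i - j|),
                       (r_p)_i = gamma(i),   i,j = 1..p.
Substitute the sample gammas (Toeplitz matrix and right-hand side of size 2):
  Gamma_p = [[5.2769, 3.7749], [3.7749, 5.2769]]
  r_p     = [3.7749, 3.9191]
Written out:
  5.2769 phi_1 + 3.7749 phi_2 = 3.7749
  3.7749 phi_1 + 5.2769 phi_2 = 3.9191
Solve by Cramer's rule:
  det = gamma(0)^2 - gamma(1)^2 = (5.2769)^2 - (3.7749)^2 = 27.84567361 - 14.24987001 = 13.5958036
  phi_hat_1 = [gamma(1) gamma(0) - gamma(1) gamma(2)] / det = [(3.7749)(5.2769) - (3.7749)(3.9191)] / 13.5958036 = 5.12555922 / 13.5958036 = 0.377
  phi_hat_2 = [gamma(0) gamma(2) - gamma(1)^2] / det = [(5.2769)(3.9191) - (3.7749)^2] / 13.5958036 = 6.43082878 / 13.5958036 = 0.473
So phi_hat = [0.3770, 0.4730].
Therefore phi_hat_1 = 0.3770.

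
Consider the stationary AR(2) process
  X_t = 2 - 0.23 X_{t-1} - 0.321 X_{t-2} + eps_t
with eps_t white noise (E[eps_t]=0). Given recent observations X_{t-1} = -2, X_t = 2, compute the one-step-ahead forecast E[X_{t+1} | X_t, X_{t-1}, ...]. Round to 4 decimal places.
E[X_{t+1} \mid \mathcal F_t] = 2.1820

For an AR(p) model X_t = c + sum_i phi_i X_{t-i} + eps_t, the
one-step-ahead conditional mean is
  E[X_{t+1} | X_t, ...] = c + sum_i phi_i X_{t+1-i}.
Substitute known values:
  E[X_{t+1} | ...] = 2 + (-0.23) * (2) + (-0.321) * (-2)
                   = 2.1820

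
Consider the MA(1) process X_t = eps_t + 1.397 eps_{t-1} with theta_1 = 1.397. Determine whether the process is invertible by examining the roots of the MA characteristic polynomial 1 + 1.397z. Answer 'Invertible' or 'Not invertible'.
\text{Not invertible}

The MA(q) characteristic polynomial is P(z) = 1 + 1.397z.
Invertibility requires all roots to lie outside the unit circle, i.e. |z| > 1 for every root.
This is linear in z: 1 + (1.397) z = 0  =>  z = -1/(1.397) = -0.71582,  |z| = 0.71582.
Moduli of all roots: 0.7158.
All moduli strictly greater than 1? No.
Verdict: Not invertible.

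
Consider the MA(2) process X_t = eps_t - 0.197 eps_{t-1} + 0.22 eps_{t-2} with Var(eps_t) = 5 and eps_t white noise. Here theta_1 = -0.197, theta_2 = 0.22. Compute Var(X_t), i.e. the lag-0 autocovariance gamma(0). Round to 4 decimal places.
\gamma(0) = 5.4360

For an MA(q) process X_t = eps_t + sum_i theta_i eps_{t-i} with
Var(eps_t) = sigma^2, the variance is
  gamma(0) = sigma^2 * (1 + sum_i theta_i^2).
  sum_i theta_i^2 = (-0.197)^2 + (0.22)^2 = 0.038809 + 0.0484 = 0.087209.
  gamma(0) = 5 * (1 + 0.087209) = 5 * 1.087209 = 5.436045, which rounds to 5.4360.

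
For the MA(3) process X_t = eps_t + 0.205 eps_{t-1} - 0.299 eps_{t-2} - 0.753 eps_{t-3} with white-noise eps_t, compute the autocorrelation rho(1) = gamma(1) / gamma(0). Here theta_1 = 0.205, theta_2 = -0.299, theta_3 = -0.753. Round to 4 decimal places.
\rho(1) = 0.2172

For an MA(q) process with theta_0 = 1, the autocovariance is
  gamma(k) = sigma^2 * sum_{i=0..q-k} theta_i * theta_{i+k},
and rho(k) = gamma(k) / gamma(0). Sigma^2 cancels.
  numerator   = (1)*(0.205) + (0.205)*(-0.299) + (-0.299)*(-0.753) = 0.368852.
  denominator = (1)^2 + (0.205)^2 + (-0.299)^2 + (-0.753)^2 = 1.698435.
  rho(1) = 0.368852 / 1.698435 = 0.2172.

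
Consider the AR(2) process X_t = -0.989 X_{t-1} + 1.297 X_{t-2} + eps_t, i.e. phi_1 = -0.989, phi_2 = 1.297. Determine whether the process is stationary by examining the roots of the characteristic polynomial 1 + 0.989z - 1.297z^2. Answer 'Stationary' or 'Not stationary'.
\text{Not stationary}

The AR(p) characteristic polynomial is P(z) = 1 + 0.989z - 1.297z^2.
Stationarity requires all roots to lie outside the unit circle, i.e. |z| > 1 for every root.
Set 1 + (0.989) z + (-1.297) z^2 = 0, i.e. a z^2 + b z + c = 0 with a = -1.297, b = 0.989, c = 1.
Discriminant D = b^2 - 4ac = (0.989)^2 - 4*(-1.297)*1 = 0.978121 - (-5.188) = 6.166121.
D >= 0, so the roots are real: z = (-b +/- sqrt(D)) / (2a) = (-0.989 +/- 2.483168) / (-2.594).
  z_1 = (-0.989 + 2.483168) / (-2.594) = -0.576,   |z_1| = 0.576.
  z_2 = (-0.989 - 2.483168) / (-2.594) = 1.3385,   |z_2| = 1.3385.
Moduli of all roots: 0.5760, 1.3385.
All moduli strictly greater than 1? No.
Verdict: Not stationary.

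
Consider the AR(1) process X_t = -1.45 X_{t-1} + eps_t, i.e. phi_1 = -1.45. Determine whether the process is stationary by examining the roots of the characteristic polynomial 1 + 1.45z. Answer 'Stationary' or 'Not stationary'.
\text{Not stationary}

The AR(p) characteristic polynomial is P(z) = 1 + 1.45z.
Stationarity requires all roots to lie outside the unit circle, i.e. |z| > 1 for every root.
This is linear in z: 1 + (1.45) z = 0  =>  z = -1/(1.45) = -0.689655,  |z| = 0.689655.
Moduli of all roots: 0.6897.
All moduli strictly greater than 1? No.
Verdict: Not stationary.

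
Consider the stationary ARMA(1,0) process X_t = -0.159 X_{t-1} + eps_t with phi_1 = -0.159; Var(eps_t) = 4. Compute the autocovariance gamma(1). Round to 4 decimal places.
\gamma(1) = -0.6525

Multiply the model equation by X_{t-k} and take expectations. With theta_0 = psi_0 = 1 and psi_j the MA(infinity) weights, this gives
  gamma(k) - sum_i phi_i gamma(k-i) = c_k,
  c_k = sigma^2 * sum_{j=k..q} theta_j psi_{j-k}   (c_k = 0 for k > q),
using gamma(-m) = gamma(m).
Pure AR (q = 0): c_0 = sigma^2 = 4, c_k = 0 for k >= 1.
Equations for k = 0 and k = 1 (AR order 1):
  gamma(0) = phi_1 gamma(1) + c_0
  gamma(1) = phi_1 gamma(0) + c_1
Substituting the second into the first: gamma(0) (1 - phi_1^2) = c_0 + phi_1 c_1, so
  gamma(0) = c_0 / (1 - phi_1^2) = 4 / (1 - (-0.159)^2) = 4 / 0.974719 = 4.103747.
  gamma(1) = phi_1 gamma(0) = (-0.159)(4.103747) = -0.652496.
Therefore gamma(1) = -0.6525 (to 4 decimal places).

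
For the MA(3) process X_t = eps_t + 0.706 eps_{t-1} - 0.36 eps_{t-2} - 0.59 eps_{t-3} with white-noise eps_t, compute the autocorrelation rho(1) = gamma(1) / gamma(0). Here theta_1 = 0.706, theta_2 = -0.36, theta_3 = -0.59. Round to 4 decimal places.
\rho(1) = 0.3361

For an MA(q) process with theta_0 = 1, the autocovariance is
  gamma(k) = sigma^2 * sum_{i=0..q-k} theta_i * theta_{i+k},
and rho(k) = gamma(k) / gamma(0). Sigma^2 cancels.
  numerator   = (1)*(0.706) + (0.706)*(-0.36) + (-0.36)*(-0.59) = 0.66424.
  denominator = (1)^2 + (0.706)^2 + (-0.36)^2 + (-0.59)^2 = 1.976136.
  rho(1) = 0.66424 / 1.976136 = 0.3361.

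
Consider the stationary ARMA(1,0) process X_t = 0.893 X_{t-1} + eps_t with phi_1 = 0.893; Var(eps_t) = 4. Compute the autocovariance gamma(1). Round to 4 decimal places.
\gamma(1) = 17.6351

Multiply the model equation by X_{t-k} and take expectations. With theta_0 = psi_0 = 1 and psi_j the MA(infinity) weights, this gives
  gamma(k) - sum_i phi_i gamma(k-i) = c_k,
  c_k = sigma^2 * sum_{j=k..q} theta_j psi_{j-k}   (c_k = 0 for k > q),
using gamma(-m) = gamma(m).
Pure AR (q = 0): c_0 = sigma^2 = 4, c_k = 0 for k >= 1.
Equations for k = 0 and k = 1 (AR order 1):
  gamma(0) = phi_1 gamma(1) + c_0
  gamma(1) = phi_1 gamma(0) + c_1
Substituting the second into the first: gamma(0) (1 - phi_1^2) = c_0 + phi_1 c_1, so
  gamma(0) = c_0 / (1 - phi_1^2) = 4 / (1 - (0.893)^2) = 4 / 0.202551 = 19.748113.
  gamma(1) = phi_1 gamma(0) = (0.893)(19.748113) = 17.635065.
Therefore gamma(1) = 17.6351 (to 4 decimal places).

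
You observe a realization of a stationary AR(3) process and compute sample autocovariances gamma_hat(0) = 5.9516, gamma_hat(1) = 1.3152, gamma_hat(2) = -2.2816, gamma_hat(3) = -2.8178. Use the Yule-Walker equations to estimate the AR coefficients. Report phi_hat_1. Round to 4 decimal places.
\hat\phi_{1} = 0.1710

The Yule-Walker equations for an AR(p) process read, in matrix form,
  Gamma_p phi = r_p,   with   (Gamma_p)_{ij} = gamma(|i - j|),
                       (r_p)_i = gamma(i),   i,j = 1..p.
Substitute the sample gammas (Toeplitz matrix and right-hand side of size 3):
  Gamma_p = [[5.9516, 1.3152, -2.2816], [1.3152, 5.9516, 1.3152], [-2.2816, 1.3152, 5.9516]]
  r_p     = [1.3152, -2.2816, -2.8178]
Written out (R1..R3):
  (R1) 5.9516 phi_1 + 1.3152 phi_2 - 2.2816 phi_3 = 1.3152
  (R2) 1.3152 phi_1 + 5.9516 phi_2 + 1.3152 phi_3 = -2.2816
  (R3) -2.2816 phi_1 + 1.3152 phi_2 + 5.9516 phi_3 = -2.8178
Gaussian elimination:
  R2 <- R2 - (1.3152/5.9516) R1 = R2 - (0.220983) R1:  5.660964 phi_2 + 1.819394 phi_3 = -2.572236
  R3 <- R3 - (-2.2816/5.9516) R1 = R3 - (-0.383359) R1:  1.819394 phi_2 + 5.076928 phi_3 = -2.313606
  R3 <- R3 - (1.819394/5.660964) R2 = R3 - (0.321393) R2:  4.492187 phi_3 = -1.486907
Back-substitution:
  phi_hat_3 = -1.486907 / 4.492187 = -0.330999
  phi_hat_2 = (-2.572236 - (1.819394)(-0.330999)) / 5.660964 = -0.348001
  phi_hat_1 = (1.3152 - (1.3152)(-0.348001) - (-2.2816)(-0.330999)) / 5.9516 = 0.170993
So phi_hat = [0.1710, -0.3480, -0.3310].
Therefore phi_hat_1 = 0.1710.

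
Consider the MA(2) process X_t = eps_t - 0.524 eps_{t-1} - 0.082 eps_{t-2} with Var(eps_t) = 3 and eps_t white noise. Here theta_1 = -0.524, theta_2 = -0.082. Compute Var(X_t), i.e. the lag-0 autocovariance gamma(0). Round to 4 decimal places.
\gamma(0) = 3.8439

For an MA(q) process X_t = eps_t + sum_i theta_i eps_{t-i} with
Var(eps_t) = sigma^2, the variance is
  gamma(0) = sigma^2 * (1 + sum_i theta_i^2).
  sum_i theta_i^2 = (-0.524)^2 + (-0.082)^2 = 0.274576 + 0.006724 = 0.2813.
  gamma(0) = 3 * (1 + 0.2813) = 3 * 1.2813 = 3.8439.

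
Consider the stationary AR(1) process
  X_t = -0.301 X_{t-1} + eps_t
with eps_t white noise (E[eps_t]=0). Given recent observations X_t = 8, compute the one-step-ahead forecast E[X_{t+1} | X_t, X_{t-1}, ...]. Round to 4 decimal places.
E[X_{t+1} \mid \mathcal F_t] = -2.4080

For an AR(p) model X_t = c + sum_i phi_i X_{t-i} + eps_t, the
one-step-ahead conditional mean is
  E[X_{t+1} | X_t, ...] = c + sum_i phi_i X_{t+1-i}.
Substitute known values:
  E[X_{t+1} | ...] = (-0.301) * (8)
                   = -2.4080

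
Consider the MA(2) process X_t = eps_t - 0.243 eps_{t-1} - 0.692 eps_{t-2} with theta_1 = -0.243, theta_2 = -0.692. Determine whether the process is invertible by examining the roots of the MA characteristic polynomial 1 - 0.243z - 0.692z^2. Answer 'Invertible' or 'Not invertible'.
\text{Invertible}

The MA(q) characteristic polynomial is P(z) = 1 - 0.243z - 0.692z^2.
Invertibility requires all roots to lie outside the unit circle, i.e. |z| > 1 for every root.
Set 1 + (-0.243) z + (-0.692) z^2 = 0, i.e. a z^2 + b z + c = 0 with a = -0.692, b = -0.243, c = 1.
Discriminant D = b^2 - 4ac = (-0.243)^2 - 4*(-0.692)*1 = 0.059049 - (-2.768) = 2.827049.
D >= 0, so the roots are real: z = (-b +/- sqrt(D)) / (2a) = (0.243 +/- 1.681383) / (-1.384).
  z_1 = (0.243 + 1.681383) / (-1.384) = -1.3905,   |z_1| = 1.3905.
  z_2 = (0.243 - 1.681383) / (-1.384) = 1.0393,   |z_2| = 1.0393.
Moduli of all roots: 1.3905, 1.0393.
All moduli strictly greater than 1? Yes.
Verdict: Invertible.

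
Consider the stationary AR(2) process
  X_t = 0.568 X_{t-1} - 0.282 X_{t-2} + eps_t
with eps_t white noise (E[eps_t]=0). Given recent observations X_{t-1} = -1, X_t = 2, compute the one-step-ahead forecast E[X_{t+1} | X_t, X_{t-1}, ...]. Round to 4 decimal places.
E[X_{t+1} \mid \mathcal F_t] = 1.4180

For an AR(p) model X_t = c + sum_i phi_i X_{t-i} + eps_t, the
one-step-ahead conditional mean is
  E[X_{t+1} | X_t, ...] = c + sum_i phi_i X_{t+1-i}.
Substitute known values:
  E[X_{t+1} | ...] = (0.568) * (2) + (-0.282) * (-1)
                   = 1.4180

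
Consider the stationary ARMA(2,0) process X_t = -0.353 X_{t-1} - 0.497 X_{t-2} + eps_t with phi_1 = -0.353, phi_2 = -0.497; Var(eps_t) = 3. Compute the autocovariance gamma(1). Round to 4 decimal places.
\gamma(1) = -0.9948

Multiply the model equation by X_{t-k} and take expectations. With theta_0 = psi_0 = 1 and psi_j the MA(infinity) weights, this gives
  gamma(k) - sum_i phi_i gamma(k-i) = c_k,
  c_k = sigma^2 * sum_{j=k..q} theta_j psi_{j-k}   (c_k = 0 for k > q),
using gamma(-m) = gamma(m).
Pure AR (q = 0): c_0 = sigma^2 = 3, c_k = 0 for k >= 1.
Equations for k = 0, 1, 2 (AR order 2, c_2 = 0):
  (E0) gamma(0) = phi_1 gamma(1) + phi_2 gamma(2) + c_0
  (E1) gamma(1) = phi_1 gamma(0) + phi_2 gamma(1) + c_1
  (E2) gamma(2) = phi_1 gamma(1) + phi_2 gamma(0)
From (E1): gamma(1) = A gamma(0) + B with
  A = phi_1 / (1 - phi_2) = -0.353 / 1.497 = -0.235805,   B = c_1 / (1 - phi_2) = 0 / 1.497 = 0.
Insert (E2) into (E0): gamma(0) (1 - phi_2^2) = phi_1 (1 + phi_2) gamma(1) + c_0.
  phi_1 (1 + phi_2) = (-0.353)(0.503) = -0.177559,   1 - phi_2^2 = 0.752991.
Replace gamma(1) by A gamma(0) + B and collect gamma(0):
  gamma(0) [0.752991 - (-0.177559)(-0.235805)] = c_0 = 3
  gamma(0) * 0.711122 = 3
  gamma(0) = 3 / 0.711122 = 4.218687.
  gamma(1) = A gamma(0) = (-0.235805)(4.218687) = -0.994787.
Therefore gamma(1) = -0.9948 (to 4 decimal places).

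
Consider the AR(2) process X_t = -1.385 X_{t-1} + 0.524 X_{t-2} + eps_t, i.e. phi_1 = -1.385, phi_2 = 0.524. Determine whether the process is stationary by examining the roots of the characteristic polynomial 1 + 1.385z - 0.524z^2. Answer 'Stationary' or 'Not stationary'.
\text{Not stationary}

The AR(p) characteristic polynomial is P(z) = 1 + 1.385z - 0.524z^2.
Stationarity requires all roots to lie outside the unit circle, i.e. |z| > 1 for every root.
Set 1 + (1.385) z + (-0.524) z^2 = 0, i.e. a z^2 + b z + c = 0 with a = -0.524, b = 1.385, c = 1.
Discriminant D = b^2 - 4ac = (1.385)^2 - 4*(-0.524)*1 = 1.918225 - (-2.096) = 4.014225.
D >= 0, so the roots are real: z = (-b +/- sqrt(D)) / (2a) = (-1.385 +/- 2.003553) / (-1.048).
  z_1 = (-1.385 + 2.003553) / (-1.048) = -0.5902,   |z_1| = 0.5902.
  z_2 = (-1.385 - 2.003553) / (-1.048) = 3.2334,   |z_2| = 3.2334.
Moduli of all roots: 0.5902, 3.2334.
All moduli strictly greater than 1? No.
Verdict: Not stationary.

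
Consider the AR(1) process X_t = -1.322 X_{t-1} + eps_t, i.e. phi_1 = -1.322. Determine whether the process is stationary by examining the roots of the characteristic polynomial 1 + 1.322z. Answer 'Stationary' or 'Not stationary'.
\text{Not stationary}

The AR(p) characteristic polynomial is P(z) = 1 + 1.322z.
Stationarity requires all roots to lie outside the unit circle, i.e. |z| > 1 for every root.
This is linear in z: 1 + (1.322) z = 0  =>  z = -1/(1.322) = -0.75643,  |z| = 0.75643.
Moduli of all roots: 0.7564.
All moduli strictly greater than 1? No.
Verdict: Not stationary.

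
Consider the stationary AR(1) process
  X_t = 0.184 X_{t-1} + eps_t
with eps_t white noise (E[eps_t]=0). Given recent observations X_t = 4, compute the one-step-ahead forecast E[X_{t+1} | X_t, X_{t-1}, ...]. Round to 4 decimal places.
E[X_{t+1} \mid \mathcal F_t] = 0.7360

For an AR(p) model X_t = c + sum_i phi_i X_{t-i} + eps_t, the
one-step-ahead conditional mean is
  E[X_{t+1} | X_t, ...] = c + sum_i phi_i X_{t+1-i}.
Substitute known values:
  E[X_{t+1} | ...] = (0.184) * (4)
                   = 0.7360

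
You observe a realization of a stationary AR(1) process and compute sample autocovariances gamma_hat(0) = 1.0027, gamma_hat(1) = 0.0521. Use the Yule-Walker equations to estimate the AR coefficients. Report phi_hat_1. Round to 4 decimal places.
\hat\phi_{1} = 0.0520

The Yule-Walker equations for an AR(p) process read, in matrix form,
  Gamma_p phi = r_p,   with   (Gamma_p)_{ij} = gamma(|i - j|),
                       (r_p)_i = gamma(i),   i,j = 1..p.
Substitute the sample gammas (Toeplitz matrix and right-hand side of size 1):
  Gamma_p = [[1.0027]]
  r_p     = [0.0521]
With p = 1 this is the single equation gamma(0) phi_1 = gamma(1):
  phi_hat_1 = gamma(1) / gamma(0) = 0.0521 / 1.0027 = 0.0520.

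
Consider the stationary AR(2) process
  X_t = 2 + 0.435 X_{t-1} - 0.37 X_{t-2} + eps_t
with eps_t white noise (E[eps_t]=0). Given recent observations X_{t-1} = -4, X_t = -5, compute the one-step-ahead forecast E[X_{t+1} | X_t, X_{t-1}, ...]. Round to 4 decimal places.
E[X_{t+1} \mid \mathcal F_t] = 1.3050

For an AR(p) model X_t = c + sum_i phi_i X_{t-i} + eps_t, the
one-step-ahead conditional mean is
  E[X_{t+1} | X_t, ...] = c + sum_i phi_i X_{t+1-i}.
Substitute known values:
  E[X_{t+1} | ...] = 2 + (0.435) * (-5) + (-0.37) * (-4)
                   = 1.3050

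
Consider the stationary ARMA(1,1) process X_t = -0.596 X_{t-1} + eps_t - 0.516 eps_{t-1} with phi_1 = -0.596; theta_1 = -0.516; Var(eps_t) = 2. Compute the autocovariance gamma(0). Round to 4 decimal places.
\gamma(0) = 5.8355

Multiply the model equation by X_{t-k} and take expectations. With theta_0 = psi_0 = 1 and psi_j the MA(infinity) weights, this gives
  gamma(k) - sum_i phi_i gamma(k-i) = c_k,
  c_k = sigma^2 * sum_{j=k..q} theta_j psi_{j-k}   (c_k = 0 for k > q),
using gamma(-m) = gamma(m).
psi-weights needed (psi_j = theta_j + sum_i phi_i psi_{j-i}):
  psi_1 = theta_1 + phi_1 = -0.516 + (-0.596) = -1.112
Right-hand sides:
  c_0 = sigma^2 (1 + theta_1 psi_1) = 2 * (1 + (-0.516)(-1.112)) = 2 * 1.573792 = 3.147584
  c_1 = sigma^2 theta_1 = 2 * (-0.516) = -1.032
  c_2 = 0
Equations for k = 0 and k = 1 (AR order 1):
  gamma(0) = phi_1 gamma(1) + c_0
  gamma(1) = phi_1 gamma(0) + c_1
Substituting the second into the first: gamma(0) (1 - phi_1^2) = c_0 + phi_1 c_1, so
  gamma(0) = (c_0 + phi_1 c_1) / (1 - phi_1^2) = (3.147584 + (-0.596)(-1.032)) / (1 - (-0.596)^2) = 3.762656 / 0.644784 = 5.835529.
Therefore gamma(0) = 5.8355 (to 4 decimal places).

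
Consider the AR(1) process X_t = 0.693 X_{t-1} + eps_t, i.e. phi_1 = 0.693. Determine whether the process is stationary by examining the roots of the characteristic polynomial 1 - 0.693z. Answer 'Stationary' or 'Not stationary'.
\text{Stationary}

The AR(p) characteristic polynomial is P(z) = 1 - 0.693z.
Stationarity requires all roots to lie outside the unit circle, i.e. |z| > 1 for every root.
This is linear in z: 1 + (-0.693) z = 0  =>  z = -1/(-0.693) = 1.443001,  |z| = 1.443001.
Moduli of all roots: 1.4430.
All moduli strictly greater than 1? Yes.
Verdict: Stationary.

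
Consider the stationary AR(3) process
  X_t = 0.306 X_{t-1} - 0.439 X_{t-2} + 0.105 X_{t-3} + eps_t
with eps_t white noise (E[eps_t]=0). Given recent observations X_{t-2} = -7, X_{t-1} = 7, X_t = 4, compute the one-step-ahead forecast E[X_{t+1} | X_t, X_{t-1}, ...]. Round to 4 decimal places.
E[X_{t+1} \mid \mathcal F_t] = -2.5840

For an AR(p) model X_t = c + sum_i phi_i X_{t-i} + eps_t, the
one-step-ahead conditional mean is
  E[X_{t+1} | X_t, ...] = c + sum_i phi_i X_{t+1-i}.
Substitute known values:
  E[X_{t+1} | ...] = (0.306) * (4) + (-0.439) * (7) + (0.105) * (-7)
                   = -2.5840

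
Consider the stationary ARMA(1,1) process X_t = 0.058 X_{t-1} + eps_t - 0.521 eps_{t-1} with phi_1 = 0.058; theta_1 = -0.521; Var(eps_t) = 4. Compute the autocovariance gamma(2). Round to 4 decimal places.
\gamma(2) = -0.1045

Multiply the model equation by X_{t-k} and take expectations. With theta_0 = psi_0 = 1 and psi_j the MA(infinity) weights, this gives
  gamma(k) - sum_i phi_i gamma(k-i) = c_k,
  c_k = sigma^2 * sum_{j=k..q} theta_j psi_{j-k}   (c_k = 0 for k > q),
using gamma(-m) = gamma(m).
psi-weights needed (psi_j = theta_j + sum_i phi_i psi_{j-i}):
  psi_1 = theta_1 + phi_1 = -0.521 + (0.058) = -0.463
Right-hand sides:
  c_0 = sigma^2 (1 + theta_1 psi_1) = 4 * (1 + (-0.521)(-0.463)) = 4 * 1.241223 = 4.964892
  c_1 = sigma^2 theta_1 = 4 * (-0.521) = -2.084
  c_2 = 0
Equations for k = 0 and k = 1 (AR order 1):
  gamma(0) = phi_1 gamma(1) + c_0
  gamma(1) = phi_1 gamma(0) + c_1
Substituting the second into the first: gamma(0) (1 - phi_1^2) = c_0 + phi_1 c_1, so
  gamma(0) = (c_0 + phi_1 c_1) / (1 - phi_1^2) = (4.964892 + (0.058)(-2.084)) / (1 - (0.058)^2) = 4.84402 / 0.996636 = 4.86037.
  gamma(1) = phi_1 gamma(0) + c_1 = (0.058)(4.86037) + (-2.084) = -1.802099.
For k = 2 (> q): gamma(2) = phi_1 gamma(1) = (0.058)(-1.802099) = -0.104522.
Therefore gamma(2) = -0.1045 (to 4 decimal places).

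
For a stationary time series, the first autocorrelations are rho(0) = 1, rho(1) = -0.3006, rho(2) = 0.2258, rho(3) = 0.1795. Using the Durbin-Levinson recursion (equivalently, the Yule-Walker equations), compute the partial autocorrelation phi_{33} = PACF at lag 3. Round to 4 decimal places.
\phi_{33} = 0.3171

The PACF at lag k is phi_{kk}, the last component of the solution
to the Yule-Walker system G_k phi = r_k where
  (G_k)_{ij} = rho(|i - j|), (r_k)_i = rho(i), i,j = 1..k.
Equivalently, Durbin-Levinson gives phi_{kk} iteratively:
  phi_{11} = rho(1)
  phi_{kk} = [rho(k) - sum_{j=1..k-1} phi_{k-1,j} rho(k-j)]
            / [1 - sum_{j=1..k-1} phi_{k-1,j} rho(j)],
  phi_{k,j} = phi_{k-1,j} - phi_{kk} phi_{k-1,k-j},  j = 1..k-1.
Step k = 1:
  phi_11 = rho(1) = -0.3006.
Step k = 2:
  phi_22 = [rho(2) - phi_11 rho(1)] / [1 - phi_11 rho(1)] = [0.2258 - (-0.3006)(-0.3006)] / [1 - (-0.3006)(-0.3006)]
         = 0.13543964 / 0.90963964 = 0.148894.
  Update: phi_21 = phi_11 - phi_22 phi_11 = -0.3006 - (0.148894)(-0.3006) = -0.255843.
Step k = 3:
  phi_33 = [rho(3) - phi_21 rho(2) - phi_22 rho(1)] / [1 - phi_21 rho(1) - phi_22 rho(2)]
    numerator   = 0.1795 - (-0.255843)(0.2258) - (0.148894)(-0.3006) = 0.2820267
    denominator = 1 - (-0.255843)(-0.3006) - (0.148894)(0.2258) = 0.88947353
  phi_33 = 0.2820267 / 0.88947353 = 0.3171.
Therefore phi_{33} = 0.3171.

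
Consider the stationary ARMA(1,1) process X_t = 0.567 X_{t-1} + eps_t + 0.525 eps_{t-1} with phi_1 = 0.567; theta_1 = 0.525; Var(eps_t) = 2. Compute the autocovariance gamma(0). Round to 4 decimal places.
\gamma(0) = 5.5149

Multiply the model equation by X_{t-k} and take expectations. With theta_0 = psi_0 = 1 and psi_j the MA(infinity) weights, this gives
  gamma(k) - sum_i phi_i gamma(k-i) = c_k,
  c_k = sigma^2 * sum_{j=k..q} theta_j psi_{j-k}   (c_k = 0 for k > q),
using gamma(-m) = gamma(m).
psi-weights needed (psi_j = theta_j + sum_i phi_i psi_{j-i}):
  psi_1 = theta_1 + phi_1 = 0.525 + (0.567) = 1.092
Right-hand sides:
  c_0 = sigma^2 (1 + theta_1 psi_1) = 2 * (1 + (0.525)(1.092)) = 2 * 1.5733 = 3.1466
  c_1 = sigma^2 theta_1 = 2 * (0.525) = 1.05
  c_2 = 0
Equations for k = 0 and k = 1 (AR order 1):
  gamma(0) = phi_1 gamma(1) + c_0
  gamma(1) = phi_1 gamma(0) + c_1
Substituting the second into the first: gamma(0) (1 - phi_1^2) = c_0 + phi_1 c_1, so
  gamma(0) = (c_0 + phi_1 c_1) / (1 - phi_1^2) = (3.1466 + (0.567)(1.05)) / (1 - (0.567)^2) = 3.74195 / 0.678511 = 5.514944.
Therefore gamma(0) = 5.5149 (to 4 decimal places).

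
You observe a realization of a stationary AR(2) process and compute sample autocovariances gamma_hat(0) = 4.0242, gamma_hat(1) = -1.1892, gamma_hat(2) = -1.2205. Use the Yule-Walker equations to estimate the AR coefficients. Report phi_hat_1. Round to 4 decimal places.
\hat\phi_{1} = -0.4220

The Yule-Walker equations for an AR(p) process read, in matrix form,
  Gamma_p phi = r_p,   with   (Gamma_p)_{ij} = gamma(|i - j|),
                       (r_p)_i = gamma(i),   i,j = 1..p.
Substitute the sample gammas (Toeplitz matrix and right-hand side of size 2):
  Gamma_p = [[4.0242, -1.1892], [-1.1892, 4.0242]]
  r_p     = [-1.1892, -1.2205]
Written out:
  4.0242 phi_1 - 1.1892 phi_2 = -1.1892
  -1.1892 phi_1 + 4.0242 phi_2 = -1.2205
Solve by Cramer's rule:
  det = gamma(0)^2 - gamma(1)^2 = (4.0242)^2 - (-1.1892)^2 = 16.19418564 - 1.41419664 = 14.779989
  phi_hat_1 = [gamma(1) gamma(0) - gamma(1) gamma(2)] / det = [(-1.1892)(4.0242) - (-1.1892)(-1.2205)] / 14.779989 = -6.23699724 / 14.779989 = -0.422
  phi_hat_2 = [gamma(0) gamma(2) - gamma(1)^2] / det = [(4.0242)(-1.2205) - (-1.1892)^2] / 14.779989 = -6.32573274 / 14.779989 = -0.428
So phi_hat = [-0.4220, -0.4280].
Therefore phi_hat_1 = -0.4220.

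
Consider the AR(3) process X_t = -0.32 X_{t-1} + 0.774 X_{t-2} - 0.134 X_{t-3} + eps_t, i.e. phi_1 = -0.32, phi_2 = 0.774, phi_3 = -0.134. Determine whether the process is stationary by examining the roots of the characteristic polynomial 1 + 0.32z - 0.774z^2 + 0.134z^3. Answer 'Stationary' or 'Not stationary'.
\text{Not stationary}

The AR(p) characteristic polynomial is P(z) = 1 + 0.32z - 0.774z^2 + 0.134z^3.
Stationarity requires all roots to lie outside the unit circle, i.e. |z| > 1 for every root.
Degree 3: look for a simple real root z0 first, then factor out (1 - z/z0) and solve the remaining quadratic.
Testing z0 = 5: P(5) = 1 + (0.32)(5) + (-0.774)(5)^2 + (0.134)(5)^3
  = 1 + (1.6) + (-19.35) + (16.75) = 0.  So z_0 = 5 is a root, |z_0| = 5.
Divide out the factor (1 - 0.2 z) = (1 - z/z0) (since 1/z0 = 0.2):
  P(z) = (1 - 0.2 z)(1 + (0.52) z + (-0.67) z^2)
  [check: z-coef 0.52 - (0.2) = 0.32; z^2-coef -0.67 - (0.2)(0.52) = -0.774; z^3-coef -(0.2)(-0.67) = 0.134.]
Remaining roots from the quadratic factor 1 + (0.52) z + (-0.67) z^2:
  Set 1 + (0.52) z + (-0.67) z^2 = 0, i.e. a z^2 + b z + c = 0 with a = -0.67, b = 0.52, c = 1.
  Discriminant D = b^2 - 4ac = (0.52)^2 - 4*(-0.67)*1 = 0.2704 - (-2.68) = 2.9504.
  D >= 0, so the roots are real: z = (-b +/- sqrt(D)) / (2a) = (-0.52 +/- 1.717673) / (-1.34).
    z_1 = (-0.52 + 1.717673) / (-1.34) = -0.8938,   |z_1| = 0.8938.
    z_2 = (-0.52 - 1.717673) / (-1.34) = 1.6699,   |z_2| = 1.6699.
Moduli of all roots: 5.0000, 0.8938, 1.6699.
All moduli strictly greater than 1? No.
Verdict: Not stationary.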